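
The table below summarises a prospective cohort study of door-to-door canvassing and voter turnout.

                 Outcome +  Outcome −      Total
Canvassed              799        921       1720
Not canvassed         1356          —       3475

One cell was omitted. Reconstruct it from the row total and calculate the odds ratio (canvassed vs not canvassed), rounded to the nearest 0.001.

The missing cell is in the unexposed row: 3475 − 1356 = 2119.
So a = 799, b = 921, c = 1356, d = 2119.
OR = (a·d)/(b·c) = (799 × 2119) / (921 × 1356) = 1693081 / 1248876 = 1.35568

1.356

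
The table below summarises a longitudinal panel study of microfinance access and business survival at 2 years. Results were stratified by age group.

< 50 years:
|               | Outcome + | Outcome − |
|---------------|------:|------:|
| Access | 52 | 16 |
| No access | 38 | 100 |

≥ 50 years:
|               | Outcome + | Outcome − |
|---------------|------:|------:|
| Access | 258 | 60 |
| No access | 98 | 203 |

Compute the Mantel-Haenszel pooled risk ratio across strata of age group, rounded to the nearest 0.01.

RR_MH = Σ(aᵢ·n₀ᵢ/nᵢ) / Σ(cᵢ·n₁ᵢ/nᵢ), with n₁ᵢ = aᵢ+bᵢ (exposed), n₀ᵢ = cᵢ+dᵢ (unexposed), nᵢ = n₁ᵢ+n₀ᵢ.
Stratum 1 (< 50 years): n₁ = 68, n₀ = 138, n = 206; a·n₀/n = 52·138/206 = 34.8350; c·n₁/n = 38·68/206 = 12.5437
Stratum 2 (≥ 50 years): n₁ = 318, n₀ = 301, n = 619; a·n₀/n = 258·301/619 = 125.4572; c·n₁/n = 98·318/619 = 50.3457
RR_MH = (34.8350 + 125.4572) / (12.5437 + 50.3457) = 160.2921 / 62.8894 = 2.54879

2.55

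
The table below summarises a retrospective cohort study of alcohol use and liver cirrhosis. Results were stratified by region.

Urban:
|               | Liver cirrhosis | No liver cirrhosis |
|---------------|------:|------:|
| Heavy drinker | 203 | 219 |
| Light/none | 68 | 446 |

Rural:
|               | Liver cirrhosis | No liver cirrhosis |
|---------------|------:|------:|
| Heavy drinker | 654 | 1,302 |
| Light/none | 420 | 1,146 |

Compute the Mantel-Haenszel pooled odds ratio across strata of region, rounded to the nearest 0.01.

OR_MH = Σ(aᵢdᵢ/nᵢ) / Σ(bᵢcᵢ/nᵢ), where nᵢ is the stratum total.
Stratum 1 (Urban): n = 936; a·d/n = 203·446/936 = 96.7286; b·c/n = 219·68/936 = 15.9103
Stratum 2 (Rural): n = 3522; a·d/n = 654·1146/3522 = 212.8007; b·c/n = 1302·420/3522 = 155.2641
OR_MH = (96.7286 + 212.8007) / (15.9103 + 155.2641) = 309.5293 / 171.1743 = 1.80827

1.81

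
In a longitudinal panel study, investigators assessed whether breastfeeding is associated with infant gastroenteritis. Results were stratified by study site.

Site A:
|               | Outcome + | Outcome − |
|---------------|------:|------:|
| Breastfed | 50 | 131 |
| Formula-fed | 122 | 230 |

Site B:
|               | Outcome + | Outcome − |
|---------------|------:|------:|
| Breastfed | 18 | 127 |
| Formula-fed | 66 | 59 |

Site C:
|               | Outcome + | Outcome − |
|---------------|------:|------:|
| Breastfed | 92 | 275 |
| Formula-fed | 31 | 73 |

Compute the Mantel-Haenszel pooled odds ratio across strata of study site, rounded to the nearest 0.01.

0.50

OR_MH = Σ(aᵢdᵢ/nᵢ) / Σ(bᵢcᵢ/nᵢ), where nᵢ is the stratum total.
Stratum 1 (Site A): n = 533; a·d/n = 50·230/533 = 21.5760; b·c/n = 131·122/533 = 29.9850
Stratum 2 (Site B): n = 270; a·d/n = 18·59/270 = 3.9333; b·c/n = 127·66/270 = 31.0444
Stratum 3 (Site C): n = 471; a·d/n = 92·73/471 = 14.2590; b·c/n = 275·31/471 = 18.0998
OR_MH = (21.5760 + 3.9333 + 14.2590) / (29.9850 + 31.0444 + 18.0998) = 39.7683 / 79.1292 = 0.50257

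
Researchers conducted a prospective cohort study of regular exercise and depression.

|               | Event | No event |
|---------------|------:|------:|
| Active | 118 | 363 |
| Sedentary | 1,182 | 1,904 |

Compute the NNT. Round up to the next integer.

8

Risk in treated group = 118/481 = 0.24532; risk in control = 1182/3086 = 0.38302.
Absolute risk reduction = 0.38302 − 0.24532 = 0.13770
NNT = 1 / ARR = 1 / 0.13770 = 7.262 → round up → 8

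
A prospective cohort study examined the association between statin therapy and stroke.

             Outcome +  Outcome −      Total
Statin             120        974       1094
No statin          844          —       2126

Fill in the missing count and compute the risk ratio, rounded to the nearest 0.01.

The missing cell is in the unexposed row: 2126 − 844 = 1282.
So a = 120, b = 974, c = 844, d = 1282.
RR = [a/(a+b)] / [c/(c+d)] = (120/1094) / (844/2126) = 0.10969/0.39699 = 0.27630

0.28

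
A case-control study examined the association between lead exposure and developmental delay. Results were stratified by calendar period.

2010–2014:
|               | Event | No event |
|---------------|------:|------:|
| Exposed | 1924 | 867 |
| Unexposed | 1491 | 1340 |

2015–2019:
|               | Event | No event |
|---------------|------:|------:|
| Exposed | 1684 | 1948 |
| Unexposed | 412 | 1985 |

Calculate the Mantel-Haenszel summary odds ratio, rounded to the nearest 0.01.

OR_MH = Σ(aᵢdᵢ/nᵢ) / Σ(bᵢcᵢ/nᵢ), where nᵢ is the stratum total.
Stratum 1 (2010–2014): n = 5622; a·d/n = 1924·1340/5622 = 458.5841; b·c/n = 867·1491/5622 = 229.9354
Stratum 2 (2015–2019): n = 6029; a·d/n = 1684·1985/6029 = 554.4435; b·c/n = 1948·412/6029 = 133.1193
OR_MH = (458.5841 + 554.4435) / (229.9354 + 133.1193) = 1013.0277 / 363.0547 = 2.79029

2.79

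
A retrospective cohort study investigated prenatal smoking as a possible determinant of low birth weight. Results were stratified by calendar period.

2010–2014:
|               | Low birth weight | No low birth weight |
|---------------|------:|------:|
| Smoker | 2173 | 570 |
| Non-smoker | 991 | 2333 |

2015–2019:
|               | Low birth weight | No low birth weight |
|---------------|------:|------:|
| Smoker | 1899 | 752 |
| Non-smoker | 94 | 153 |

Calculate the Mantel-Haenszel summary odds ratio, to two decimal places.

7.96

OR_MH = Σ(aᵢdᵢ/nᵢ) / Σ(bᵢcᵢ/nᵢ), where nᵢ is the stratum total.
Stratum 1 (2010–2014): n = 6067; a·d/n = 2173·2333/6067 = 835.6039; b·c/n = 570·991/6067 = 93.1053
Stratum 2 (2015–2019): n = 2898; a·d/n = 1899·153/2898 = 100.2578; b·c/n = 752·94/2898 = 24.3920
OR_MH = (835.6039 + 100.2578) / (93.1053 + 24.3920) = 935.8617 / 117.4973 = 7.96496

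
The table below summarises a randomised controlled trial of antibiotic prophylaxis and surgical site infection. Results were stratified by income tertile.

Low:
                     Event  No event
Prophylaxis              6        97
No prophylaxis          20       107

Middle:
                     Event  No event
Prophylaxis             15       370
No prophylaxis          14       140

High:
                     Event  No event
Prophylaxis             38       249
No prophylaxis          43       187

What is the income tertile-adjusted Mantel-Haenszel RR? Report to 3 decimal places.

0.572

RR_MH = Σ(aᵢ·n₀ᵢ/nᵢ) / Σ(cᵢ·n₁ᵢ/nᵢ), with n₁ᵢ = aᵢ+bᵢ (exposed), n₀ᵢ = cᵢ+dᵢ (unexposed), nᵢ = n₁ᵢ+n₀ᵢ.
Stratum 1 (Low): n₁ = 103, n₀ = 127, n = 230; a·n₀/n = 6·127/230 = 3.3130; c·n₁/n = 20·103/230 = 8.9565
Stratum 2 (Middle): n₁ = 385, n₀ = 154, n = 539; a·n₀/n = 15·154/539 = 4.2857; c·n₁/n = 14·385/539 = 10.0000
Stratum 3 (High): n₁ = 287, n₀ = 230, n = 517; a·n₀/n = 38·230/517 = 16.9052; c·n₁/n = 43·287/517 = 23.8704
RR_MH = (3.3130 + 4.2857 + 16.9052) / (8.9565 + 10.0000 + 23.8704) = 24.5040 / 42.8269 = 0.57216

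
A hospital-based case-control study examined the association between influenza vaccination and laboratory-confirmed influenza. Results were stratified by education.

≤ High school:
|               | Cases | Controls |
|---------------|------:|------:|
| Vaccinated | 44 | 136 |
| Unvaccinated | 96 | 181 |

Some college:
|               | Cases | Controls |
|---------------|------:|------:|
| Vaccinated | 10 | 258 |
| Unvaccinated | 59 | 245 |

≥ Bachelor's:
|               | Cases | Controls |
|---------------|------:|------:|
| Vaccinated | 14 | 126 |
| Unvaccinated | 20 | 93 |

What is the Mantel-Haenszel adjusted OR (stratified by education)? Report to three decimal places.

0.412

OR_MH = Σ(aᵢdᵢ/nᵢ) / Σ(bᵢcᵢ/nᵢ), where nᵢ is the stratum total.
Stratum 1 (≤ High school): n = 457; a·d/n = 44·181/457 = 17.4267; b·c/n = 136·96/457 = 28.5689
Stratum 2 (Some college): n = 572; a·d/n = 10·245/572 = 4.2832; b·c/n = 258·59/572 = 26.6119
Stratum 3 (≥ Bachelor's): n = 253; a·d/n = 14·93/253 = 5.1462; b·c/n = 126·20/253 = 9.9605
OR_MH = (17.4267 + 4.2832 + 5.1462) / (28.5689 + 26.6119 + 9.9605) = 26.8562 / 65.1413 = 0.41228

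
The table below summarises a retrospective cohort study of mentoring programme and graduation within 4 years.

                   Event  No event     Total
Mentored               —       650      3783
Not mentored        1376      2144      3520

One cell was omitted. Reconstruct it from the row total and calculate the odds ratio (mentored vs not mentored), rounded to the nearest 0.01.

7.51

The missing cell is in the exposed row: 3783 − 650 = 3133.
So a = 3133, b = 650, c = 1376, d = 2144.
OR = (a·d)/(b·c) = (3133 × 2144) / (650 × 1376) = 6717152 / 894400 = 7.51023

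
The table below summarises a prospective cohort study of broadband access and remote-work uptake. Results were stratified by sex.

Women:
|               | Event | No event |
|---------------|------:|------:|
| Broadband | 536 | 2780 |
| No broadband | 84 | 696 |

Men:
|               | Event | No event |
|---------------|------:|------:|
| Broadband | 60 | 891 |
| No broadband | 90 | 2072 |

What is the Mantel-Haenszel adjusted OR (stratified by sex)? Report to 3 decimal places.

OR_MH = Σ(aᵢdᵢ/nᵢ) / Σ(bᵢcᵢ/nᵢ), where nᵢ is the stratum total.
Stratum 1 (Women): n = 4096; a·d/n = 536·696/4096 = 91.0781; b·c/n = 2780·84/4096 = 57.0117
Stratum 2 (Men): n = 3113; a·d/n = 60·2072/3113 = 39.9358; b·c/n = 891·90/3113 = 25.7597
OR_MH = (91.0781 + 39.9358) / (57.0117 + 25.7597) = 131.0139 / 82.7714 = 1.58284

1.583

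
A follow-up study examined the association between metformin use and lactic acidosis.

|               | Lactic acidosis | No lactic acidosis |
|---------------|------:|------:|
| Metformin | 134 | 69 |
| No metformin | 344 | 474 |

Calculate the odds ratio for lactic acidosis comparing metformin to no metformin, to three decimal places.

Cells: a = 134, b = 69, c = 344, d = 474.
OR = (a·d)/(b·c) = (134 × 474) / (69 × 344) = 63516 / 23736 = 2.67594
The odds of lactic acidosis are about 2.68 times as high in the metformin group.

2.676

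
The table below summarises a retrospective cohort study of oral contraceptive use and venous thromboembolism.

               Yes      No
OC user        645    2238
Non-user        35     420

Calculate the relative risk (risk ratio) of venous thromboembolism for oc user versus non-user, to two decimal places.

2.91

Cells: a = 645, b = 2238, c = 35, d = 420.
Risk in exposed = 645/2883 = 0.22373; risk in unexposed = 35/455 = 0.07692.
RR = 0.22373 / 0.07692 = 2.90843
The risk among the exposed is 2.91 times that among the unexposed.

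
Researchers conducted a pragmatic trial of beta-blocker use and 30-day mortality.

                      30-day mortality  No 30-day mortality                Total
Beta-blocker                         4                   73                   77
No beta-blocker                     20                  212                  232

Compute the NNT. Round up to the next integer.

Risk in treated group = 4/77 = 0.05195; risk in control = 20/232 = 0.08621.
Absolute risk reduction = 0.08621 − 0.05195 = 0.03426
NNT = 1 / ARR = 1 / 0.03426 = 29.190 → round up → 30

30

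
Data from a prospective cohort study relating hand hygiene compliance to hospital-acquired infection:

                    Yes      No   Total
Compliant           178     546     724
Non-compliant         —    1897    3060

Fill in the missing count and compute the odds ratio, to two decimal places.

0.53

The missing cell is in the unexposed row: 3060 − 1897 = 1163.
So a = 178, b = 546, c = 1163, d = 1897.
OR = (a·d)/(b·c) = (178 × 1897) / (546 × 1163) = 337666 / 634998 = 0.53176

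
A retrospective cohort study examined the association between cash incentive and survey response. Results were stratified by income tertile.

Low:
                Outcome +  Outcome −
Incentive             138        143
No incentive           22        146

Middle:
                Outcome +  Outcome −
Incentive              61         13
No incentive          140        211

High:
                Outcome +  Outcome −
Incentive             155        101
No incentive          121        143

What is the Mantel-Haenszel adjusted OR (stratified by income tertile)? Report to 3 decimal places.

OR_MH = Σ(aᵢdᵢ/nᵢ) / Σ(bᵢcᵢ/nᵢ), where nᵢ is the stratum total.
Stratum 1 (Low): n = 449; a·d/n = 138·146/449 = 44.8731; b·c/n = 143·22/449 = 7.0067
Stratum 2 (Middle): n = 425; a·d/n = 61·211/425 = 30.2847; b·c/n = 13·140/425 = 4.2824
Stratum 3 (High): n = 520; a·d/n = 155·143/520 = 42.6250; b·c/n = 101·121/520 = 23.5019
OR_MH = (44.8731 + 30.2847 + 42.6250) / (7.0067 + 4.2824 + 23.5019) = 117.7828 / 34.7910 = 3.38544

3.385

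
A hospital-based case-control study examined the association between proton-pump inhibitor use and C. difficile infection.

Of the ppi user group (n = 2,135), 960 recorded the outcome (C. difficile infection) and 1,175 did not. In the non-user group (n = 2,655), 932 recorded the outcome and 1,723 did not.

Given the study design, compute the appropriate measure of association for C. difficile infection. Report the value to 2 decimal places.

1.51

From the description: a = 960, b = 1175, c = 932, d = 1723.
This is a hospital-based case-control study: participants were sampled on outcome status, so risks in the source population cannot be estimated directly — relative risk is not valid here. The odds ratio is the appropriate measure.
OR = (a·d)/(b·c) = (960 × 1723) / (1175 × 932) = 1654080 / 1095100 = 1.51044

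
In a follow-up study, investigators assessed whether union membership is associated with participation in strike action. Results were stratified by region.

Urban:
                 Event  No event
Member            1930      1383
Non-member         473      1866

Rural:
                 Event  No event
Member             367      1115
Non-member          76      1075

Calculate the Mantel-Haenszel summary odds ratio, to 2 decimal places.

5.32

OR_MH = Σ(aᵢdᵢ/nᵢ) / Σ(bᵢcᵢ/nᵢ), where nᵢ is the stratum total.
Stratum 1 (Urban): n = 5652; a·d/n = 1930·1866/5652 = 637.1868; b·c/n = 1383·473/5652 = 115.7394
Stratum 2 (Rural): n = 2633; a·d/n = 367·1075/2633 = 149.8386; b·c/n = 1115·76/2633 = 32.1838
OR_MH = (637.1868 + 149.8386) / (115.7394 + 32.1838) = 787.0254 / 147.9232 = 5.32050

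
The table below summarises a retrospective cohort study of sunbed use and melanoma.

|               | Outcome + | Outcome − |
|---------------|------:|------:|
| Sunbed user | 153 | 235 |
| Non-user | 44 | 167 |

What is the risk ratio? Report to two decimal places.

1.89

Cells: a = 153, b = 235, c = 44, d = 167.
Risk in exposed = 153/388 = 0.39433; risk in unexposed = 44/211 = 0.20853.
RR = 0.39433 / 0.20853 = 1.89099
The risk among the exposed is 1.89 times that among the unexposed.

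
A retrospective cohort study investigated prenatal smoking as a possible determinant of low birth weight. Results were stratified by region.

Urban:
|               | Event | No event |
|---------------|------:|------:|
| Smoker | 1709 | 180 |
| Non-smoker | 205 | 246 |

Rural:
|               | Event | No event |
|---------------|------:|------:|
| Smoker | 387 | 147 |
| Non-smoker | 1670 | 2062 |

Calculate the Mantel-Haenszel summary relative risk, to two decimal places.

RR_MH = Σ(aᵢ·n₀ᵢ/nᵢ) / Σ(cᵢ·n₁ᵢ/nᵢ), with n₁ᵢ = aᵢ+bᵢ (exposed), n₀ᵢ = cᵢ+dᵢ (unexposed), nᵢ = n₁ᵢ+n₀ᵢ.
Stratum 1 (Urban): n₁ = 1889, n₀ = 451, n = 2340; a·n₀/n = 1709·451/2340 = 329.3842; c·n₁/n = 205·1889/2340 = 165.4893
Stratum 2 (Rural): n₁ = 534, n₀ = 3732, n = 4266; a·n₀/n = 387·3732/4266 = 338.5570; c·n₁/n = 1670·534/4266 = 209.0436
RR_MH = (329.3842 + 338.5570) / (165.4893 + 209.0436) = 667.9412 / 374.5329 = 1.78340

1.78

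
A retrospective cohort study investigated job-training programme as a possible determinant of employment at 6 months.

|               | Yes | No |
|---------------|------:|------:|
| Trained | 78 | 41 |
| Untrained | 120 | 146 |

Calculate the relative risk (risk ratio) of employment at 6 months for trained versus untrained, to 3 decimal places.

Cells: a = 78, b = 41, c = 120, d = 146.
Risk in exposed = 78/119 = 0.65546; risk in unexposed = 120/266 = 0.45113.
RR = 0.65546 / 0.45113 = 1.45294
The risk among the exposed is 1.45 times that among the unexposed.

1.453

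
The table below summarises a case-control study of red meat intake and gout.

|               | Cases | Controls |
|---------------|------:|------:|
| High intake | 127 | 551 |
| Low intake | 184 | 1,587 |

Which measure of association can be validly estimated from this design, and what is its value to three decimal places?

Cells: a = 127, b = 551, c = 184, d = 1587.
This is a case-control study: participants were sampled on outcome status, so risks in the source population cannot be estimated directly — relative risk is not valid here. The odds ratio is the appropriate measure.
OR = (a·d)/(b·c) = (127 × 1587) / (551 × 184) = 201549 / 101384 = 1.98798

1.988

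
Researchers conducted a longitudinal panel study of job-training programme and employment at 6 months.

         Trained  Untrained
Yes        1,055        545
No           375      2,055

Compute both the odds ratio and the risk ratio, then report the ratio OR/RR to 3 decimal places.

3.014

Reading the table with exposure as columns: a = 1055 (Trained, case), b = 375 (Trained, non-case), c = 545 (Untrained, case), d = 2055.
OR = (1055·2055)/(375·545) = 2168025/204375 = 10.60807
Risk in exposed = 1055/1430 = 0.73776; risk in unexposed = 545/2600 = 0.20962; RR = 3.51960
OR/RR = 10.60807 / 3.51960 = 3.01400
The outcome is not rare, so the OR lies further from 1 than the RR.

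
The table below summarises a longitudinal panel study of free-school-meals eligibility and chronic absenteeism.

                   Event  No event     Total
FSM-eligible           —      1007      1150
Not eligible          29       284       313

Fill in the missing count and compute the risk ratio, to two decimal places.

1.34

The missing cell is in the exposed row: 1150 − 1007 = 143.
So a = 143, b = 1007, c = 29, d = 284.
RR = [a/(a+b)] / [c/(c+d)] = (143/1150) / (29/313) = 0.12435/0.09265 = 1.34210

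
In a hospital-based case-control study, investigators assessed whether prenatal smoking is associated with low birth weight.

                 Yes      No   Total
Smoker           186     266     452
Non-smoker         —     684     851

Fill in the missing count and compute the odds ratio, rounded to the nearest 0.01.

The missing cell is in the unexposed row: 851 − 684 = 167.
So a = 186, b = 266, c = 167, d = 684.
OR = (a·d)/(b·c) = (186 × 684) / (266 × 167) = 127224 / 44422 = 2.86399

2.86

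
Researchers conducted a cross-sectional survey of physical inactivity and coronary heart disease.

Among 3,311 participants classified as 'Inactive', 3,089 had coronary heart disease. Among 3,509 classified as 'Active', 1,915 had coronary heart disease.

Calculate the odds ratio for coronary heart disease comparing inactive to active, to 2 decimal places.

From the description: a = 3089, b = 222, c = 1915, d = 1594.
OR = (a·d)/(b·c) = (3089 × 1594) / (222 × 1915) = 4923866 / 425130 = 11.58202
The odds of coronary heart disease are about 11.58 times as high in the inactive group.

11.58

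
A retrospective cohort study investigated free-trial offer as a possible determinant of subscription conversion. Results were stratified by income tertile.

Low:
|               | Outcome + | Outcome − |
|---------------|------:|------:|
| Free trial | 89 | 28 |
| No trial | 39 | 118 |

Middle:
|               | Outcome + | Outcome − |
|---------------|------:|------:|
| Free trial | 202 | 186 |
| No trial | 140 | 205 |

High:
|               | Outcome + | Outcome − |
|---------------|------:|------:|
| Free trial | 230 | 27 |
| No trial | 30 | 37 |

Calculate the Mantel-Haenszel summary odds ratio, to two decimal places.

OR_MH = Σ(aᵢdᵢ/nᵢ) / Σ(bᵢcᵢ/nᵢ), where nᵢ is the stratum total.
Stratum 1 (Low): n = 274; a·d/n = 89·118/274 = 38.3285; b·c/n = 28·39/274 = 3.9854
Stratum 2 (Middle): n = 733; a·d/n = 202·205/733 = 56.4939; b·c/n = 186·140/733 = 35.5252
Stratum 3 (High): n = 324; a·d/n = 230·37/324 = 26.2654; b·c/n = 27·30/324 = 2.5000
OR_MH = (38.3285 + 56.4939 + 26.2654) / (3.9854 + 35.5252 + 2.5000) = 121.0878 / 42.0106 = 2.88231

2.88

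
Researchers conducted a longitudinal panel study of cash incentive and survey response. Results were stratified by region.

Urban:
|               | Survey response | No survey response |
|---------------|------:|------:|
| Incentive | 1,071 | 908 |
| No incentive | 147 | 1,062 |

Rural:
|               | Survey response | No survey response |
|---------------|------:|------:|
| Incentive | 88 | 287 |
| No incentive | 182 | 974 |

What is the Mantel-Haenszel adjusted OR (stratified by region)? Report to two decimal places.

OR_MH = Σ(aᵢdᵢ/nᵢ) / Σ(bᵢcᵢ/nᵢ), where nᵢ is the stratum total.
Stratum 1 (Urban): n = 3188; a·d/n = 1071·1062/3188 = 356.7760; b·c/n = 908·147/3188 = 41.8683
Stratum 2 (Rural): n = 1531; a·d/n = 88·974/1531 = 55.9843; b·c/n = 287·182/1531 = 34.1176
OR_MH = (356.7760 + 55.9843) / (41.8683 + 34.1176) = 412.7604 / 75.9858 = 5.43207

5.43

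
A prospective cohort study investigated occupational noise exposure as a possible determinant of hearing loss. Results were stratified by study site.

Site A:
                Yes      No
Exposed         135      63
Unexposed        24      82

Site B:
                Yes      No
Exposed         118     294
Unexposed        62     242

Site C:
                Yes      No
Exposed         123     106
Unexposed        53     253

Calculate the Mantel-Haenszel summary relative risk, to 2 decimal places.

2.26

RR_MH = Σ(aᵢ·n₀ᵢ/nᵢ) / Σ(cᵢ·n₁ᵢ/nᵢ), with n₁ᵢ = aᵢ+bᵢ (exposed), n₀ᵢ = cᵢ+dᵢ (unexposed), nᵢ = n₁ᵢ+n₀ᵢ.
Stratum 1 (Site A): n₁ = 198, n₀ = 106, n = 304; a·n₀/n = 135·106/304 = 47.0724; c·n₁/n = 24·198/304 = 15.6316
Stratum 2 (Site B): n₁ = 412, n₀ = 304, n = 716; a·n₀/n = 118·304/716 = 50.1006; c·n₁/n = 62·412/716 = 35.6760
Stratum 3 (Site C): n₁ = 229, n₀ = 306, n = 535; a·n₀/n = 123·306/535 = 70.3514; c·n₁/n = 53·229/535 = 22.6860
RR_MH = (47.0724 + 50.1006 + 70.3514) / (15.6316 + 35.6760 + 22.6860) = 167.5243 / 73.9935 = 2.26404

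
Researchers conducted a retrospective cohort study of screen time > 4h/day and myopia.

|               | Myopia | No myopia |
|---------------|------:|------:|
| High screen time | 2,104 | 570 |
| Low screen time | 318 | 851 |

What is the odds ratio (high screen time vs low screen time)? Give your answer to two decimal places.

Cells: a = 2104, b = 570, c = 318, d = 851.
OR = (a·d)/(b·c) = (2104 × 851) / (570 × 318) = 1790504 / 181260 = 9.87810
The odds of myopia are about 9.88 times as high in the high screen time group.

9.88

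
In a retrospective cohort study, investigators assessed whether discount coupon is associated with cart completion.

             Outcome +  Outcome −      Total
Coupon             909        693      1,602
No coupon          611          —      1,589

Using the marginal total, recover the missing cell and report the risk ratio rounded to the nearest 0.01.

1.48

The missing cell is in the unexposed row: 1589 − 611 = 978.
So a = 909, b = 693, c = 611, d = 978.
RR = [a/(a+b)] / [c/(c+d)] = (909/1602) / (611/1589) = 0.56742/0.38452 = 1.47565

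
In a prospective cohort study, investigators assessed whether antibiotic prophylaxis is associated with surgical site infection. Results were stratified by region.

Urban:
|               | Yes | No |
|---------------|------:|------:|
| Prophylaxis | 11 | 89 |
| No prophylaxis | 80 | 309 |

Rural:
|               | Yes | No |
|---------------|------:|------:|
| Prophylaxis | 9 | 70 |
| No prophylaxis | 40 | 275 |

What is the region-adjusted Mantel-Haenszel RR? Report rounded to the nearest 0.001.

RR_MH = Σ(aᵢ·n₀ᵢ/nᵢ) / Σ(cᵢ·n₁ᵢ/nᵢ), with n₁ᵢ = aᵢ+bᵢ (exposed), n₀ᵢ = cᵢ+dᵢ (unexposed), nᵢ = n₁ᵢ+n₀ᵢ.
Stratum 1 (Urban): n₁ = 100, n₀ = 389, n = 489; a·n₀/n = 11·389/489 = 8.7505; c·n₁/n = 80·100/489 = 16.3599
Stratum 2 (Rural): n₁ = 79, n₀ = 315, n = 394; a·n₀/n = 9·315/394 = 7.1954; c·n₁/n = 40·79/394 = 8.0203
RR_MH = (8.7505 + 7.1954) / (16.3599 + 8.0203) = 15.9459 / 24.3802 = 0.65405

0.654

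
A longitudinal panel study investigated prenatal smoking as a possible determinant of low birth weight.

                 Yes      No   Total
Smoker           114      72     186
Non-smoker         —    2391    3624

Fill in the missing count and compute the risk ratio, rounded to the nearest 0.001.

The missing cell is in the unexposed row: 3624 − 2391 = 1233.
So a = 114, b = 72, c = 1233, d = 2391.
RR = [a/(a+b)] / [c/(c+d)] = (114/186) / (1233/3624) = 0.61290/0.34023 = 1.80143

1.801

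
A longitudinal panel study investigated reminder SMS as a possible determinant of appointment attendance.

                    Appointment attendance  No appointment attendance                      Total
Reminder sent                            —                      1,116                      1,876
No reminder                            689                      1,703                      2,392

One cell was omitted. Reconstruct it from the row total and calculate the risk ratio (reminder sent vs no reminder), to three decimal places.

The missing cell is in the exposed row: 1876 − 1116 = 760.
So a = 760, b = 1116, c = 689, d = 1703.
RR = [a/(a+b)] / [c/(c+d)] = (760/1876) / (689/2392) = 0.40512/0.28804 = 1.40644

1.406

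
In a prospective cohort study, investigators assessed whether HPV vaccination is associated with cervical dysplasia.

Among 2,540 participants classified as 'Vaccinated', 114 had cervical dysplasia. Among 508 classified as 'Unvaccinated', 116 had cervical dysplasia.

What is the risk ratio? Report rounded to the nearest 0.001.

From the description: a = 114, b = 2426, c = 116, d = 392.
Risk in exposed = 114/2540 = 0.04488; risk in unexposed = 116/508 = 0.22835.
RR = 0.04488 / 0.22835 = 0.19655
The risk is 80% lower among the exposed than among the unexposed.

0.197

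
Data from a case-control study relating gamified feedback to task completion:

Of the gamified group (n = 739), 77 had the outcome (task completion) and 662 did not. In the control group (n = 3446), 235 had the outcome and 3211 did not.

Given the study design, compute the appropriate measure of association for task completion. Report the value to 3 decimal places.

1.589

From the description: a = 77, b = 662, c = 235, d = 3211.
This is a case-control study: participants were sampled on outcome status, so risks in the source population cannot be estimated directly — relative risk is not valid here. The odds ratio is the appropriate measure.
OR = (a·d)/(b·c) = (77 × 3211) / (662 × 235) = 247247 / 155570 = 1.58930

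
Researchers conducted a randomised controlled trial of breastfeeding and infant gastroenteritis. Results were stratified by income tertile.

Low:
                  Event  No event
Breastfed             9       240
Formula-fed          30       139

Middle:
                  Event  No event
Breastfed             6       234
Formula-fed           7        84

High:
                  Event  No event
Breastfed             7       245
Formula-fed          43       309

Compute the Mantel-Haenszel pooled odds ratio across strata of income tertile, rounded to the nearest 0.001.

0.204

OR_MH = Σ(aᵢdᵢ/nᵢ) / Σ(bᵢcᵢ/nᵢ), where nᵢ is the stratum total.
Stratum 1 (Low): n = 418; a·d/n = 9·139/418 = 2.9928; b·c/n = 240·30/418 = 17.2249
Stratum 2 (Middle): n = 331; a·d/n = 6·84/331 = 1.5227; b·c/n = 234·7/331 = 4.9486
Stratum 3 (High): n = 604; a·d/n = 7·309/604 = 3.5811; b·c/n = 245·43/604 = 17.4421
OR_MH = (2.9928 + 1.5227 + 3.5811) / (17.2249 + 4.9486 + 17.4421) = 8.0966 / 39.6156 = 0.20438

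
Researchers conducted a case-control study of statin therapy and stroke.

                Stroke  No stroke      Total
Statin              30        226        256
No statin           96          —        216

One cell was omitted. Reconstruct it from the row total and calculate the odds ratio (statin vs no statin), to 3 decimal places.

0.166

The missing cell is in the unexposed row: 216 − 96 = 120.
So a = 30, b = 226, c = 96, d = 120.
OR = (a·d)/(b·c) = (30 × 120) / (226 × 96) = 3600 / 21696 = 0.16593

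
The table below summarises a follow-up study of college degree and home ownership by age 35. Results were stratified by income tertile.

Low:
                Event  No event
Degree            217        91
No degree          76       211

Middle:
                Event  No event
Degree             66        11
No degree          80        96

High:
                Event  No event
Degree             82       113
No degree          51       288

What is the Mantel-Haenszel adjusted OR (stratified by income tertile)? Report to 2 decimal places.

5.65

OR_MH = Σ(aᵢdᵢ/nᵢ) / Σ(bᵢcᵢ/nᵢ), where nᵢ is the stratum total.
Stratum 1 (Low): n = 595; a·d/n = 217·211/595 = 76.9529; b·c/n = 91·76/595 = 11.6235
Stratum 2 (Middle): n = 253; a·d/n = 66·96/253 = 25.0435; b·c/n = 11·80/253 = 3.4783
Stratum 3 (High): n = 534; a·d/n = 82·288/534 = 44.2247; b·c/n = 113·51/534 = 10.7921
OR_MH = (76.9529 + 25.0435 + 44.2247) / (11.6235 + 3.4783 + 10.7921) = 146.2211 / 25.8939 = 5.64693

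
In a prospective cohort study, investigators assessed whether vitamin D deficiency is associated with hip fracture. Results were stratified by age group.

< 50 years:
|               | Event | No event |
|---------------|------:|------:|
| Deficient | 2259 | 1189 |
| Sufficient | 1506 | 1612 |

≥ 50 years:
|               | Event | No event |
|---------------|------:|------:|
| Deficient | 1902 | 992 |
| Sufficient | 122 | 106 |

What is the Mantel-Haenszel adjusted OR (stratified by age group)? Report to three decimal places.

1.988

OR_MH = Σ(aᵢdᵢ/nᵢ) / Σ(bᵢcᵢ/nᵢ), where nᵢ is the stratum total.
Stratum 1 (< 50 years): n = 6566; a·d/n = 2259·1612/6566 = 554.6007; b·c/n = 1189·1506/6566 = 272.7131
Stratum 2 (≥ 50 years): n = 3122; a·d/n = 1902·106/3122 = 64.5778; b·c/n = 992·122/3122 = 38.7649
OR_MH = (554.6007 + 64.5778) / (272.7131 + 38.7649) = 619.1785 / 311.4780 = 1.98787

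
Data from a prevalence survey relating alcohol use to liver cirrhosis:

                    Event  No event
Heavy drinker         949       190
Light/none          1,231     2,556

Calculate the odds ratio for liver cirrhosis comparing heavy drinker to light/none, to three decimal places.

Cells: a = 949, b = 190, c = 1231, d = 2556.
OR = (a·d)/(b·c) = (949 × 2556) / (190 × 1231) = 2425644 / 233890 = 10.37088
The odds of liver cirrhosis are about 10.37 times as high in the heavy drinker group.

10.371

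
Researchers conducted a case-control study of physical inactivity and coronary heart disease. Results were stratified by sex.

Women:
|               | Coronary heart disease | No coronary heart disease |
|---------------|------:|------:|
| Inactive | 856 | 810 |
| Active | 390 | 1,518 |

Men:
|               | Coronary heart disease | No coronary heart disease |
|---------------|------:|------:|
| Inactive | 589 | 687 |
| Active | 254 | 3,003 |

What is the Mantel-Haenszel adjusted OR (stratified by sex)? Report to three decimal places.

5.941

OR_MH = Σ(aᵢdᵢ/nᵢ) / Σ(bᵢcᵢ/nᵢ), where nᵢ is the stratum total.
Stratum 1 (Women): n = 3574; a·d/n = 856·1518/3574 = 363.5725; b·c/n = 810·390/3574 = 88.3884
Stratum 2 (Men): n = 4533; a·d/n = 589·3003/4533 = 390.1979; b·c/n = 687·254/4533 = 38.4950
OR_MH = (363.5725 + 390.1979) / (88.3884 + 38.4950) = 753.7704 / 126.8834 = 5.94065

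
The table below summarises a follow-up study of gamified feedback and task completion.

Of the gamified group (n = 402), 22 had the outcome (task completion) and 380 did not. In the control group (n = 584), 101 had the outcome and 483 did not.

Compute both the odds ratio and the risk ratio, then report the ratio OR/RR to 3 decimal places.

0.875

From the description: a = 22, b = 380, c = 101, d = 483.
OR = (22·483)/(380·101) = 10626/38380 = 0.27686
Risk in exposed = 22/402 = 0.05473; risk in unexposed = 101/584 = 0.17295; RR = 0.31644
OR/RR = 0.27686 / 0.31644 = 0.87494
The outcome is not rare, so the OR lies further from 1 than the RR.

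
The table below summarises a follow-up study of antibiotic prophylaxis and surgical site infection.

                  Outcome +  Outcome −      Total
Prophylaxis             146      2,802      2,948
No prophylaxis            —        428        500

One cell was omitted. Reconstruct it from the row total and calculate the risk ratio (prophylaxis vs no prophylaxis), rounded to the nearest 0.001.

The missing cell is in the unexposed row: 500 − 428 = 72.
So a = 146, b = 2802, c = 72, d = 428.
RR = [a/(a+b)] / [c/(c+d)] = (146/2948) / (72/500) = 0.04953/0.14400 = 0.34392

0.344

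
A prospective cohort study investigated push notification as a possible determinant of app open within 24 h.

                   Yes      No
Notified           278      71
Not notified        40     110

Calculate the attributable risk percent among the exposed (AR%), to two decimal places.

66.52

Cells: a = 278, b = 71, c = 40, d = 110.
Risk in exposed = 278/349 = 0.79656; risk in unexposed = 40/150 = 0.26667.
RR = 0.79656/0.26667 = 2.98711
AR% = (RR − 1)/RR × 100 = (2.98711 − 1)/2.98711 × 100 = 66.5228%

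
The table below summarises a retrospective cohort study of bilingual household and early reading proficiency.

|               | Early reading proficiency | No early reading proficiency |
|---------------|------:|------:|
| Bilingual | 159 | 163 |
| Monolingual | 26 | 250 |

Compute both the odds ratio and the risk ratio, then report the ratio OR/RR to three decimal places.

Cells: a = 159, b = 163, c = 26, d = 250.
OR = (159·250)/(163·26) = 39750/4238 = 9.37942
Risk in exposed = 159/322 = 0.49379; risk in unexposed = 26/276 = 0.09420; RR = 5.24176
OR/RR = 9.37942 / 5.24176 = 1.78937
The outcome is not rare, so the OR lies further from 1 than the RR.

1.789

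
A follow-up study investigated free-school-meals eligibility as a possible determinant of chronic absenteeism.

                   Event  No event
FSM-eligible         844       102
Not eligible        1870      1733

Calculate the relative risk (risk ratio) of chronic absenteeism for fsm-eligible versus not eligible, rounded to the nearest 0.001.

Cells: a = 844, b = 102, c = 1870, d = 1733.
Risk in exposed = 844/946 = 0.89218; risk in unexposed = 1870/3603 = 0.51901.
RR = 0.89218 / 0.51901 = 1.71899
The risk among the exposed is 1.72 times that among the unexposed.

1.719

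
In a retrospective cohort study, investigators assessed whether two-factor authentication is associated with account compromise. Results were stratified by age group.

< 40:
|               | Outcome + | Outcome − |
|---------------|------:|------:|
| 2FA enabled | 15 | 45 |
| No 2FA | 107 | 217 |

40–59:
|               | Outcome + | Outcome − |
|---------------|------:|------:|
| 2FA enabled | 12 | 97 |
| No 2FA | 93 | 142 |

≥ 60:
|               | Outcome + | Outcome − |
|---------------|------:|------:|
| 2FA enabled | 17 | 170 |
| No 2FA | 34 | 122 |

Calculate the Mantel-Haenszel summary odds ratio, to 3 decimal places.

0.350

OR_MH = Σ(aᵢdᵢ/nᵢ) / Σ(bᵢcᵢ/nᵢ), where nᵢ is the stratum total.
Stratum 1 (< 40): n = 384; a·d/n = 15·217/384 = 8.4766; b·c/n = 45·107/384 = 12.5391
Stratum 2 (40–59): n = 344; a·d/n = 12·142/344 = 4.9535; b·c/n = 97·93/344 = 26.2238
Stratum 3 (≥ 60): n = 343; a·d/n = 17·122/343 = 6.0466; b·c/n = 170·34/343 = 16.8513
OR_MH = (8.4766 + 4.9535 + 6.0466) / (12.5391 + 26.2238 + 16.8513) = 19.4767 / 55.6142 = 0.35021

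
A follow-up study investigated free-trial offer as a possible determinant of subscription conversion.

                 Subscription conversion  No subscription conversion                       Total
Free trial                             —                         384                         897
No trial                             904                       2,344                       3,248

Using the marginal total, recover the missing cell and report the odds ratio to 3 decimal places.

3.464

The missing cell is in the exposed row: 897 − 384 = 513.
So a = 513, b = 384, c = 904, d = 2344.
OR = (a·d)/(b·c) = (513 × 2344) / (384 × 904) = 1202472 / 347136 = 3.46398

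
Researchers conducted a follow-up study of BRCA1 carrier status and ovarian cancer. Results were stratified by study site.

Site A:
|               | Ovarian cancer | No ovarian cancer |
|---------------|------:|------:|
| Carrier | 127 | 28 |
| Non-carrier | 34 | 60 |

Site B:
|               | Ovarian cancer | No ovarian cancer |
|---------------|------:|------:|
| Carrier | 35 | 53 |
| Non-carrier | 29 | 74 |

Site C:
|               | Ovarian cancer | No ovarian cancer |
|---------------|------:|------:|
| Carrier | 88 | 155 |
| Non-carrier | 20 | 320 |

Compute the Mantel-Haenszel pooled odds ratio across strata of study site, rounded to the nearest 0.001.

5.380

OR_MH = Σ(aᵢdᵢ/nᵢ) / Σ(bᵢcᵢ/nᵢ), where nᵢ is the stratum total.
Stratum 1 (Site A): n = 249; a·d/n = 127·60/249 = 30.6024; b·c/n = 28·34/249 = 3.8233
Stratum 2 (Site B): n = 191; a·d/n = 35·74/191 = 13.5602; b·c/n = 53·29/191 = 8.0471
Stratum 3 (Site C): n = 583; a·d/n = 88·320/583 = 48.3019; b·c/n = 155·20/583 = 5.3173
OR_MH = (30.6024 + 13.5602 + 48.3019) / (3.8233 + 8.0471 + 5.3173) = 92.4645 / 17.1877 = 5.37968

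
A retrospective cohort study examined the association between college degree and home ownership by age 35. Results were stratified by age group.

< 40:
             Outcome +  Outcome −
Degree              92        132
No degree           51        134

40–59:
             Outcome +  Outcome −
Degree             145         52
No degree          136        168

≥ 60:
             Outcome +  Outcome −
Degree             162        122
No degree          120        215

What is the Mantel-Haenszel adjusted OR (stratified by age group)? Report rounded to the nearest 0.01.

2.49

OR_MH = Σ(aᵢdᵢ/nᵢ) / Σ(bᵢcᵢ/nᵢ), where nᵢ is the stratum total.
Stratum 1 (< 40): n = 409; a·d/n = 92·134/409 = 30.1418; b·c/n = 132·51/409 = 16.4597
Stratum 2 (40–59): n = 501; a·d/n = 145·168/501 = 48.6228; b·c/n = 52·136/501 = 14.1158
Stratum 3 (≥ 60): n = 619; a·d/n = 162·215/619 = 56.2682; b·c/n = 122·120/619 = 23.6511
OR_MH = (30.1418 + 48.6228 + 56.2682) / (16.4597 + 14.1158 + 23.6511) = 135.0327 / 54.2265 = 2.49016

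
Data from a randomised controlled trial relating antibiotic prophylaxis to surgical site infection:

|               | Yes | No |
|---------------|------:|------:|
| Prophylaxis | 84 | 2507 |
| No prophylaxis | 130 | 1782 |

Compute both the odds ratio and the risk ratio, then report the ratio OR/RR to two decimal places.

0.96

Cells: a = 84, b = 2507, c = 130, d = 1782.
OR = (84·1782)/(2507·130) = 149688/325910 = 0.45929
Risk in exposed = 84/2591 = 0.03242; risk in unexposed = 130/1912 = 0.06799; RR = 0.47682
OR/RR = 0.45929 / 0.47682 = 0.96324
The outcome is rare in both groups, so OR ≈ RR (ratio near 1).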